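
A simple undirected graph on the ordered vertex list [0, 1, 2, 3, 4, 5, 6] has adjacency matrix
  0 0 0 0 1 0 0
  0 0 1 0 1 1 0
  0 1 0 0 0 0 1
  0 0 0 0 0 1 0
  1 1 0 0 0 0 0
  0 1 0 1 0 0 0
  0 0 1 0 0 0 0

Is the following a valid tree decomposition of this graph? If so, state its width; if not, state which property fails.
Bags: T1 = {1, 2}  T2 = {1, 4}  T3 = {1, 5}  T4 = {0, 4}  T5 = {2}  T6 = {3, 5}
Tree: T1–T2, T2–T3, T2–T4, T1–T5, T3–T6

A tree decomposition must satisfy three properties: every vertex lies in some bag; for every edge, both endpoints lie together in some bag; and for every vertex, the bags containing it form a connected subtree. Here vertex 6 appears in no bag, so the decomposition is invalid.

No — vertex 6 appears in no bag.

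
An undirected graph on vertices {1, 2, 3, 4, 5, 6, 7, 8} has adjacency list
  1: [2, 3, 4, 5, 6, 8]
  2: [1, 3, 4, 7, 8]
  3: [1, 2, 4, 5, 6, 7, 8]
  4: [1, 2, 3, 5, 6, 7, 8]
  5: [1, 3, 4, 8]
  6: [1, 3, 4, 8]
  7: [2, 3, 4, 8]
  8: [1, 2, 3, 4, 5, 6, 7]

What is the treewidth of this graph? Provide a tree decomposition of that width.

Treewidth 4.
One optimal decomposition is:
Bags: B1 = {1, 2, 3, 4, 8}  B2 = {1, 3, 4, 5, 8}  B3 = {1, 3, 4, 6, 8}  B4 = {2, 3, 4, 7, 8}
Tree: B1–B2, B2–B3, B1–B4

Each bag holds 5 vertices, so the decomposition has width 4, which upper-bounds the treewidth. For the lower bound, the 5 vertices {1, 2, 3, 4, 8} are pairwise adjacent, and any tree decomposition puts a clique entirely inside one bag — forcing width ≥ 4. Therefore the treewidth is 4.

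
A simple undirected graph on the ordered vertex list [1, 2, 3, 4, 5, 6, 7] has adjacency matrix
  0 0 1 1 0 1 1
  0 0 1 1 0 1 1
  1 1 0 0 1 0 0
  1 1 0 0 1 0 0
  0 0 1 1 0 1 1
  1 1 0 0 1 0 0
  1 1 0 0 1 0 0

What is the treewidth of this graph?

3

A width-3 tree decomposition is:
Bags: B1 = {1, 2, 5, 7}  B2 = {1, 2, 5, 6}  B3 = {1, 2, 4, 5}  B4 = {1, 2, 3, 5}
Tree: B1–B2, B2–B3, B3–B4
Each bag holds 4 vertices, so the decomposition has width 3, which upper-bounds the treewidth. For the lower bound: the 4 vertex sets {2,7}, {1,6}, {5}, {4} are disjoint, each induces a connected subgraph, and every pair is joined by at least one edge of G. Contracting each set to a single vertex therefore yields K_{4} as a minor, and since treewidth is minor-monotone, tw(G) ≥ tw(K_{4}) = 3. The upper and lower bounds meet at 3, so that is the treewidth.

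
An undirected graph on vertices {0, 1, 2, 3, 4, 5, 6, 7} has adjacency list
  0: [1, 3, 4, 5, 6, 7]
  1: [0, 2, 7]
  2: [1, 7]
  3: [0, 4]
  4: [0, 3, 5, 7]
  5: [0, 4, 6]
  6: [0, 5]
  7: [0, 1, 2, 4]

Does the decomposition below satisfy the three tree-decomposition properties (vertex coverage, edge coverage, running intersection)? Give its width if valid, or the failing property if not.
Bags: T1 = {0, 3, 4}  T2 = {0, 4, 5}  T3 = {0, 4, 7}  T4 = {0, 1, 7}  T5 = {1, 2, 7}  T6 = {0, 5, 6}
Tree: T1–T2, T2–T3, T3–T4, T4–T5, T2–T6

Checking the three conditions: (i) the bags cover all of {0, 1, 2, 3, 4, 5, 6, 7}; (ii) for each edge, some bag contains both endpoints; (iii) the bags containing any fixed vertex form a subtree. All hold, so the decomposition is valid with width 3 − 1 = 2.

Yes; width 2.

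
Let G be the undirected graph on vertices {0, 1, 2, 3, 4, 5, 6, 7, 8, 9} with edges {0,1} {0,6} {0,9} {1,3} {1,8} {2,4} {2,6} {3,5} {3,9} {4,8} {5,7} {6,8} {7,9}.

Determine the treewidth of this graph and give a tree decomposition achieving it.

The largest bag has 3 vertices, giving width 2; this decomposition certifies tw(G) ≤ 2. Since 7–5–3–9–7 is a cycle in G, G is not acyclic. Forests are exactly the graphs of treewidth ≤ 1, so tw(G) ≥ 2. The upper and lower bounds meet at 2, so that is the treewidth.

Treewidth 2.
One such decomposition:
Bags: B1 = {5, 7, 9}  B2 = {3, 5, 9}  B3 = {0, 3, 9}  B4 = {0, 1, 3}  B5 = {0, 1, 6}  B6 = {1, 6, 8}  B7 = {2, 6, 8}  B8 = {2, 4, 8}
Tree: B1–B2, B2–B3, B3–B4, B4–B5, B5–B6, B6–B7, B7–B8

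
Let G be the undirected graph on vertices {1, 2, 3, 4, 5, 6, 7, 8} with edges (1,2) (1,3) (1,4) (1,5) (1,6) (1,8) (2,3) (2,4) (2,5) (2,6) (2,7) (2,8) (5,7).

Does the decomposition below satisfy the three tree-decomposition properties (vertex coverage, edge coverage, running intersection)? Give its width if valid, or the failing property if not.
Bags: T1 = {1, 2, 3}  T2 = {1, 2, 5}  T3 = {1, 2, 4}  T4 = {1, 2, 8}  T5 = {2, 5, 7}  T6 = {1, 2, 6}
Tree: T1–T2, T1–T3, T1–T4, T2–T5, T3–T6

Every vertex of G appears in some bag (union = {1, 2, 3, 4, 5, 6, 7, 8}); every edge is covered by a bag; and for each vertex v the set of bags containing v is connected in the bag tree. The decomposition is therefore valid. The largest bag has 3 vertices, so the width is 2.

Yes; width 2.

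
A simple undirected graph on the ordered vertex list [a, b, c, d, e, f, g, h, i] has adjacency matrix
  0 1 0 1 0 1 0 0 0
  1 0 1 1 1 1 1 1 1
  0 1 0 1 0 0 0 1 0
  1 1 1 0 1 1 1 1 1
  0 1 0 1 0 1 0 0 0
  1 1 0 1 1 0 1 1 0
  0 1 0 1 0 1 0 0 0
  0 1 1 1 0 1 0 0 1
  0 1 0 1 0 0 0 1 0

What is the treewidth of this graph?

A width-3 tree decomposition is:
Bags: B1 = {b, d, f, g}  B2 = {b, d, f, h}  B3 = {b, c, d, h}  B4 = {a, b, d, f}  B5 = {b, d, h, i}  B6 = {b, d, e, f}
Tree: B1–B2, B2–B3, B1–B4, B3–B5, B2–B6
The largest bag has 4 vertices, giving width 3; this decomposition certifies tw(G) ≤ 3. Conversely, {b, c, d, h} is a clique of size 4, and the vertices of any clique must share a bag in every tree decomposition; so some bag has ≥ 4 vertices and tw(G) ≥ 3. Combining the bounds, tw(G) = 3.

3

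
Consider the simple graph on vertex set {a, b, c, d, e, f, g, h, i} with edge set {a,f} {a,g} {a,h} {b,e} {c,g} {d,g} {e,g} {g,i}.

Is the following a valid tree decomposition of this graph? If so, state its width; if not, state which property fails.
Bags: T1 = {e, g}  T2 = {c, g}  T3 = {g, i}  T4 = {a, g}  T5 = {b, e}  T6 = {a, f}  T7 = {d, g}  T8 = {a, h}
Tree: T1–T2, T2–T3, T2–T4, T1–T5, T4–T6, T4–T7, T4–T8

Yes; width 1.

Every vertex of G appears in some bag (union = {a, b, c, d, e, f, g, h, i}); every edge is covered by a bag; and for each vertex v the set of bags containing v is connected in the bag tree. The decomposition is therefore valid. The largest bag has 2 vertices, so the width is 1.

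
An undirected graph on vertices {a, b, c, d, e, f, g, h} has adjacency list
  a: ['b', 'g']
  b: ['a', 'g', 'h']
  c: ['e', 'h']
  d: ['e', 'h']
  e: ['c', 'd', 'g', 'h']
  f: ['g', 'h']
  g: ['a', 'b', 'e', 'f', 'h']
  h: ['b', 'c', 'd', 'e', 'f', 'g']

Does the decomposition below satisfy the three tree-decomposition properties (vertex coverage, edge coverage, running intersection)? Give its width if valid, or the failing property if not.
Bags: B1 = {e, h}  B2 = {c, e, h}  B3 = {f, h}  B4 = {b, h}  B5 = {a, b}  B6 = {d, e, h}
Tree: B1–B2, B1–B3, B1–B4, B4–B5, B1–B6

A tree decomposition must satisfy three properties: every vertex lies in some bag; for every edge, both endpoints lie together in some bag; and for every vertex, the bags containing it form a connected subtree. Here vertex g appears in no bag, so the decomposition is invalid.

No — vertex g appears in no bag.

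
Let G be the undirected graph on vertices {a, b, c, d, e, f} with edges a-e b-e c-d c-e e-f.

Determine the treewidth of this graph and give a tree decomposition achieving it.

Treewidth 1.
Bags: B1 = {a, e}  B2 = {e, f}  B3 = {c, e}  B4 = {c, d}  B5 = {b, e}
Tree: B1–B2, B1–B3, B3–B4, B1–B5

Each bag holds 2 vertices, so the decomposition has width 1, which upper-bounds the treewidth. G has an edge, so its treewidth is at least 1. Therefore the treewidth is 1.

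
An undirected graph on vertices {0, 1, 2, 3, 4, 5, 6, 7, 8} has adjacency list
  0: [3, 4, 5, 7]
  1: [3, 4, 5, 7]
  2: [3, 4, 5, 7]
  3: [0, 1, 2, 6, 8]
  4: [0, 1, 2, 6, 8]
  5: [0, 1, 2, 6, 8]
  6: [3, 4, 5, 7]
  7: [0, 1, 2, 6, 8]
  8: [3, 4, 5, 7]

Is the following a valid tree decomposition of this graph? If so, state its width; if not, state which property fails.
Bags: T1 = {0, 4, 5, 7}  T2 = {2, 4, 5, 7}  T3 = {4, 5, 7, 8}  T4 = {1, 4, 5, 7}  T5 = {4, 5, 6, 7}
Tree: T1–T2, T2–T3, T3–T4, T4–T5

No — vertex 3 appears in no bag.

A tree decomposition must satisfy three properties: every vertex lies in some bag; for every edge, both endpoints lie together in some bag; and for every vertex, the bags containing it form a connected subtree. Here vertex 3 appears in no bag, so the decomposition is invalid.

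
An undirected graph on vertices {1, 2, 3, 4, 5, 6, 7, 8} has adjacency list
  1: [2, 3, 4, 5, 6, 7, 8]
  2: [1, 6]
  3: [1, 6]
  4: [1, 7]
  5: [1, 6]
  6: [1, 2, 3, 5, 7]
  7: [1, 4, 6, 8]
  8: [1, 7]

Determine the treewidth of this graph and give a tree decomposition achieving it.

Treewidth 2.
One such decomposition:
Bags: B1 = {1, 7, 8}  B2 = {1, 4, 7}  B3 = {1, 6, 7}  B4 = {1, 5, 6}  B5 = {1, 3, 6}  B6 = {1, 2, 6}
Tree: B1–B2, B1–B3, B3–B4, B3–B5, B5–B6

Every bag has size at most 3, so the width is 3 − 1 = 2 and tw(G) ≤ 2. On the other hand G contains the 3-clique {1, 7, 8}. A clique must lie in a single bag of any decomposition, so no decomposition can have width below 2. Combining the bounds, tw(G) = 2.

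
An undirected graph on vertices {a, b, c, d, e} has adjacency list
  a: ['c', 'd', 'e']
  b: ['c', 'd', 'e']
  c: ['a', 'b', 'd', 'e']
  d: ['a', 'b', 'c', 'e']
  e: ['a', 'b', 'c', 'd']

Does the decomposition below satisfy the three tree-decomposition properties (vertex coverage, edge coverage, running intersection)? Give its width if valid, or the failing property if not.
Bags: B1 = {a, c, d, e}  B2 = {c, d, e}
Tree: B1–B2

No — vertex b appears in no bag.

A tree decomposition must satisfy three properties: every vertex lies in some bag; for every edge, both endpoints lie together in some bag; and for every vertex, the bags containing it form a connected subtree. Here vertex b appears in no bag, so the decomposition is invalid.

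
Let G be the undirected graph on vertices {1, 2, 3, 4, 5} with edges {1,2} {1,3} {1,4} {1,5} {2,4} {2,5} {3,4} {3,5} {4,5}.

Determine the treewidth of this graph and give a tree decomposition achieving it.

Treewidth 3.
One optimal decomposition is:
Bags: B1 = {1, 2, 4, 5}  B2 = {1, 3, 4, 5}
Tree: B1–B2

Every bag has size at most 4, so the width is 4 − 1 = 3 and tw(G) ≤ 3. On the other hand G contains the 4-clique {1, 2, 4, 5}. A clique must lie in a single bag of any decomposition, so no decomposition can have width below 3. The upper and lower bounds meet at 3, so that is the treewidth.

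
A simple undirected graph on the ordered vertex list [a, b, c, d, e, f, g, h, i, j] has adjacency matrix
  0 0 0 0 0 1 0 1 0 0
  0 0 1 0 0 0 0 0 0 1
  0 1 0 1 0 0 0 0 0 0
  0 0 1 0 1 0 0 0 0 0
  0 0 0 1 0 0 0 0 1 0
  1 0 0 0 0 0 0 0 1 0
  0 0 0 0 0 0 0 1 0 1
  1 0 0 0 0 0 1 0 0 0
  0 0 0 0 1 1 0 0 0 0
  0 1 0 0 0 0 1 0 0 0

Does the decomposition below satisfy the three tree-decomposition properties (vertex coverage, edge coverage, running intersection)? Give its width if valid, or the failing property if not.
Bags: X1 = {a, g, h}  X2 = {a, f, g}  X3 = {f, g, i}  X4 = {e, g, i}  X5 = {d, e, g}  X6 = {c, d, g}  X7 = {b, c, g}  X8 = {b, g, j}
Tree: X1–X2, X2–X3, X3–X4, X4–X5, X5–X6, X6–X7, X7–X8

Yes; width 2.

Every vertex of G appears in some bag (union = {a, b, c, d, e, f, g, h, i, j}); every edge is covered by a bag; and for each vertex v the set of bags containing v is connected in the bag tree. The decomposition is therefore valid. The largest bag has 3 vertices, so the width is 2.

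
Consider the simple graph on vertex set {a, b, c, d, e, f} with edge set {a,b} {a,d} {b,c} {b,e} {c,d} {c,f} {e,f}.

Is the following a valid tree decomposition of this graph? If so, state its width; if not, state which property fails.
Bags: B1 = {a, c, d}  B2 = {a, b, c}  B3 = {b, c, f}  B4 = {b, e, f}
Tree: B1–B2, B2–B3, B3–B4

Checking the three conditions: (i) the bags cover all of {a, b, c, d, e, f}; (ii) for each edge, some bag contains both endpoints; (iii) the bags containing any fixed vertex form a subtree. All hold, so the decomposition is valid with width 3 − 1 = 2.

Yes; width 2.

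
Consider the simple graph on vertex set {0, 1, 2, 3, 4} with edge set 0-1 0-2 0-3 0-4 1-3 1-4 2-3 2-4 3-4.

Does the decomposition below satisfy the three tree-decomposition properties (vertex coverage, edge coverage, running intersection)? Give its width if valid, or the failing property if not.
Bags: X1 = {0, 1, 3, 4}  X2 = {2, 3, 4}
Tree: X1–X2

A tree decomposition must satisfy three properties: every vertex lies in some bag; for every edge, both endpoints lie together in some bag; and for every vertex, the bags containing it form a connected subtree. Here edge (0,2) lies in no bag, so the decomposition is invalid.

No — edge (0,2) lies in no bag.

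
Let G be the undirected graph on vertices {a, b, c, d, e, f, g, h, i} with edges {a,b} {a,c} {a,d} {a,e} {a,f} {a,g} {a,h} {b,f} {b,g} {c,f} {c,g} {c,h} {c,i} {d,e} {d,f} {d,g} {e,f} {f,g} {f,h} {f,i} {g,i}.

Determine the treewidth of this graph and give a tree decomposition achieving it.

Treewidth 3.
Bags: B1 = {a, d, f, g}  B2 = {a, b, f, g}  B3 = {a, d, e, f}  B4 = {a, c, f, g}  B5 = {a, c, f, h}  B6 = {c, f, g, i}
Tree: B1–B2, B1–B3, B1–B4, B4–B5, B4–B6

Each bag holds 4 vertices, so the decomposition has width 3, which upper-bounds the treewidth. For the lower bound, the 4 vertices {a, d, f, g} are pairwise adjacent, and any tree decomposition puts a clique entirely inside one bag — forcing width ≥ 3. Hence tw(G) = 3 exactly.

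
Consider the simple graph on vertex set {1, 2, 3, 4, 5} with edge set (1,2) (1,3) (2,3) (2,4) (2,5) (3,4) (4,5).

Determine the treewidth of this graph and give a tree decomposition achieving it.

Treewidth 2.
One such decomposition:
Bags: B1 = {2, 3, 4}  B2 = {1, 2, 3}  B3 = {2, 4, 5}
Tree: B1–B2, B1–B3

Every bag has size at most 3, so the width is 3 − 1 = 2 and tw(G) ≤ 2. On the other hand G contains the 3-clique {1, 2, 3}. A clique must lie in a single bag of any decomposition, so no decomposition can have width below 2. The upper and lower bounds meet at 2, so that is the treewidth.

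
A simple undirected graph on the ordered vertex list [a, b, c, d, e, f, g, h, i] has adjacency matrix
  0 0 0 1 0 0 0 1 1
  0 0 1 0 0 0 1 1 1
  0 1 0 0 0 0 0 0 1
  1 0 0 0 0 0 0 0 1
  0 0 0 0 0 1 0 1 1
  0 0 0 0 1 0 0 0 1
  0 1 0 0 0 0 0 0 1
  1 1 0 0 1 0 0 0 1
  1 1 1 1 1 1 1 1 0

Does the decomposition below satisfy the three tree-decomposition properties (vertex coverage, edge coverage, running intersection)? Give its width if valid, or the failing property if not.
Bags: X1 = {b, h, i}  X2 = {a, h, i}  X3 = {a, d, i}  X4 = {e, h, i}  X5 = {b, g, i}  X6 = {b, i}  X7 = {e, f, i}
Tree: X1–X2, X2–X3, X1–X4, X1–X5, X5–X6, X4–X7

No — vertex c appears in no bag.

A tree decomposition must satisfy three properties: every vertex lies in some bag; for every edge, both endpoints lie together in some bag; and for every vertex, the bags containing it form a connected subtree. Here vertex c appears in no bag, so the decomposition is invalid.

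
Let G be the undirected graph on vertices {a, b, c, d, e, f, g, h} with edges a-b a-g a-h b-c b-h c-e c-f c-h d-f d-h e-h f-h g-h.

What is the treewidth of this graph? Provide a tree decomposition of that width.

Every bag has size at most 3, so the width is 3 − 1 = 2 and tw(G) ≤ 2. For the lower bound, the 3 vertices {d, f, h} are pairwise adjacent, and any tree decomposition puts a clique entirely inside one bag — forcing width ≥ 2. Hence tw(G) = 2 exactly.

Treewidth 2.
One optimal decomposition is:
Bags: B1 = {a, b, h}  B2 = {b, c, h}  B3 = {a, g, h}  B4 = {c, f, h}  B5 = {c, e, h}  B6 = {d, f, h}
Tree: B1–B2, B1–B3, B2–B4, B4–B5, B4–B6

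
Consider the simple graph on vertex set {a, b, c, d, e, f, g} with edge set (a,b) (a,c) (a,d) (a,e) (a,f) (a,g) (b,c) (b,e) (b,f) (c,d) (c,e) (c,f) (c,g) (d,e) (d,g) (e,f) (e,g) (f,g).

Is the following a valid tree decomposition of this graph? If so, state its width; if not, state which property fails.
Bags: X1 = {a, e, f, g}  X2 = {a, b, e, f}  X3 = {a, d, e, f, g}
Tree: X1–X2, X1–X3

No — vertex c appears in no bag.

A tree decomposition must satisfy three properties: every vertex lies in some bag; for every edge, both endpoints lie together in some bag; and for every vertex, the bags containing it form a connected subtree. Here vertex c appears in no bag, so the decomposition is invalid.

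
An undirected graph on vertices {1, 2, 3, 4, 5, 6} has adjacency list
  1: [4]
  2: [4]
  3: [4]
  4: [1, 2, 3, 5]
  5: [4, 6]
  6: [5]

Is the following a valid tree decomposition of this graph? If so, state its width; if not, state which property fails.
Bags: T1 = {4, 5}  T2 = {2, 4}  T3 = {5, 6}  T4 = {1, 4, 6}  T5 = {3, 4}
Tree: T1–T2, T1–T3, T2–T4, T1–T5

No — bags containing vertex 6 are not connected in the tree.

A tree decomposition must satisfy three properties: every vertex lies in some bag; for every edge, both endpoints lie together in some bag; and for every vertex, the bags containing it form a connected subtree. Here bags containing vertex 6 are not connected in the tree, so the decomposition is invalid.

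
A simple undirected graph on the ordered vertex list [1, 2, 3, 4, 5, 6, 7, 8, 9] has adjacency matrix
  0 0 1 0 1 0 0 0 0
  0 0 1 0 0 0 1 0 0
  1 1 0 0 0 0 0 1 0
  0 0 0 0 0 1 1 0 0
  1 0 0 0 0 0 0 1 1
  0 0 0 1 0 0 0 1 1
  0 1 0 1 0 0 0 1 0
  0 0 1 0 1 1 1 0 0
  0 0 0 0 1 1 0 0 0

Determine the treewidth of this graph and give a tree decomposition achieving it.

Treewidth 3.
One such decomposition:
Bags: B1 = {2, 4, 6, 7}  B2 = {2, 6, 7, 8}  B3 = {2, 3, 6, 8}  B4 = {3, 6, 8, 9}  B5 = {3, 5, 8, 9}  B6 = {1, 3, 5, 9}
Tree: B1–B2, B2–B3, B3–B4, B4–B5, B5–B6

Each bag holds 4 vertices, so the decomposition has width 3, which upper-bounds the treewidth. For the lower bound: the 4 vertex sets {2,4,7}, {6}, {8}, {1,3,5,9} are disjoint, each induces a connected subgraph, and every pair is joined by at least one edge of G. Contracting each set to a single vertex therefore yields K_{4} as a minor, and since treewidth is minor-monotone, tw(G) ≥ tw(K_{4}) = 3. Therefore the treewidth is 3.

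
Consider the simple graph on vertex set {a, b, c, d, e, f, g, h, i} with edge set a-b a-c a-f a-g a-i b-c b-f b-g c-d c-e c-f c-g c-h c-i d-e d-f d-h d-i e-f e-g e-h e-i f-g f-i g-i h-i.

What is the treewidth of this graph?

4

A width-4 tree decomposition is:
Bags: B1 = {c, e, f, g, i}  B2 = {c, d, e, f, i}  B3 = {a, c, f, g, i}  B4 = {c, d, e, h, i}  B5 = {a, b, c, f, g}
Tree: B1–B2, B1–B3, B2–B4, B3–B5
The largest bag has 5 vertices, giving width 4; this decomposition certifies tw(G) ≤ 4. On the other hand G contains the 5-clique {c, d, e, h, i}. A clique must lie in a single bag of any decomposition, so no decomposition can have width below 4. The upper and lower bounds meet at 4, so that is the treewidth.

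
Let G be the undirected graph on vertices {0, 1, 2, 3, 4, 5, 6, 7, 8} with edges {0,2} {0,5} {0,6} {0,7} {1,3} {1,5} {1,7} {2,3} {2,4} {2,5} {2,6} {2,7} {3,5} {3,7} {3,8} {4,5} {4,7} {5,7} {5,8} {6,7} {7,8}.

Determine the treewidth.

3

A width-3 tree decomposition is:
Bags: B1 = {2, 4, 5, 7}  B2 = {0, 2, 5, 7}  B3 = {0, 2, 6, 7}  B4 = {2, 3, 5, 7}  B5 = {1, 3, 5, 7}  B6 = {3, 5, 7, 8}
Tree: B1–B2, B2–B3, B2–B4, B4–B5, B4–B6
Every bag has size at most 4, so the width is 4 − 1 = 3 and tw(G) ≤ 3. For the lower bound, the 4 vertices {3, 5, 7, 8} are pairwise adjacent, and any tree decomposition puts a clique entirely inside one bag — forcing width ≥ 3. Hence tw(G) = 3 exactly.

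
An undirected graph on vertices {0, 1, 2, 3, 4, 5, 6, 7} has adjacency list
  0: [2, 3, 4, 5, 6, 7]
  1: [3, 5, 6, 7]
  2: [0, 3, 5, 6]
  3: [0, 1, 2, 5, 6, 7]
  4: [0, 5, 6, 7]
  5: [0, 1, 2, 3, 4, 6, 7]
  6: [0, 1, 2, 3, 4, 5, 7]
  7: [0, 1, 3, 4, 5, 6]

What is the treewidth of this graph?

A width-4 tree decomposition is:
Bags: B1 = {0, 3, 5, 6, 7}  B2 = {1, 3, 5, 6, 7}  B3 = {0, 2, 3, 5, 6}  B4 = {0, 4, 5, 6, 7}
Tree: B1–B2, B1–B3, B1–B4
The largest bag has 5 vertices, giving width 4; this decomposition certifies tw(G) ≤ 4. For the lower bound, the 5 vertices {0, 2, 3, 5, 6} are pairwise adjacent, and any tree decomposition puts a clique entirely inside one bag — forcing width ≥ 4. Therefore the treewidth is 4.

4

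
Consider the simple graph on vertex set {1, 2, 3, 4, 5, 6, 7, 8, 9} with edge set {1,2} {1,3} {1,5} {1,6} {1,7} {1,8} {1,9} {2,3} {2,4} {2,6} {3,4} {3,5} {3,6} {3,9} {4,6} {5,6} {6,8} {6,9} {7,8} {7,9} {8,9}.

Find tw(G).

3

A width-3 tree decomposition is:
Bags: B1 = {1, 2, 3, 6}  B2 = {1, 3, 6, 9}  B3 = {1, 6, 8, 9}  B4 = {1, 3, 5, 6}  B5 = {2, 3, 4, 6}  B6 = {1, 7, 8, 9}
Tree: B1–B2, B2–B3, B2–B4, B1–B5, B3–B6
The largest bag has 4 vertices, giving width 3; this decomposition certifies tw(G) ≤ 3. For the lower bound, the 4 vertices {1, 6, 8, 9} are pairwise adjacent, and any tree decomposition puts a clique entirely inside one bag — forcing width ≥ 3. Combining the bounds, tw(G) = 3.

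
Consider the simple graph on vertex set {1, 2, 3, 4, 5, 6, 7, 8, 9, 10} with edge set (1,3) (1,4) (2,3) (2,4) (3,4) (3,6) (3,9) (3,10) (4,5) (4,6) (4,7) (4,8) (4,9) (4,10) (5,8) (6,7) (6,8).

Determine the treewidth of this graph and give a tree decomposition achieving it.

Treewidth 2.
Bags: B1 = {1, 3, 4}  B2 = {3, 4, 10}  B3 = {3, 4, 6}  B4 = {3, 4, 9}  B5 = {4, 6, 7}  B6 = {4, 6, 8}  B7 = {4, 5, 8}  B8 = {2, 3, 4}
Tree: B1–B2, B2–B3, B3–B4, B3–B5, B5–B6, B6–B7, B1–B8

Every bag has size at most 3, so the width is 3 − 1 = 2 and tw(G) ≤ 2. Conversely, {4, 5, 8} is a clique of size 3, and the vertices of any clique must share a bag in every tree decomposition; so some bag has ≥ 3 vertices and tw(G) ≥ 2. Hence tw(G) = 2 exactly.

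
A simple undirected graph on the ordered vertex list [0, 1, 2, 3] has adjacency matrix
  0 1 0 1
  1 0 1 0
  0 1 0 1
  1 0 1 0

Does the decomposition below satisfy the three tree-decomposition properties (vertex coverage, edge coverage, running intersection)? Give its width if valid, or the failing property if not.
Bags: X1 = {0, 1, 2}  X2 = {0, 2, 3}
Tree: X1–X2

Yes; width 2.

Checking the three conditions: (i) the bags cover all of {0, 1, 2, 3}; (ii) for each edge, some bag contains both endpoints; (iii) the bags containing any fixed vertex form a subtree. All hold, so the decomposition is valid with width 3 − 1 = 2.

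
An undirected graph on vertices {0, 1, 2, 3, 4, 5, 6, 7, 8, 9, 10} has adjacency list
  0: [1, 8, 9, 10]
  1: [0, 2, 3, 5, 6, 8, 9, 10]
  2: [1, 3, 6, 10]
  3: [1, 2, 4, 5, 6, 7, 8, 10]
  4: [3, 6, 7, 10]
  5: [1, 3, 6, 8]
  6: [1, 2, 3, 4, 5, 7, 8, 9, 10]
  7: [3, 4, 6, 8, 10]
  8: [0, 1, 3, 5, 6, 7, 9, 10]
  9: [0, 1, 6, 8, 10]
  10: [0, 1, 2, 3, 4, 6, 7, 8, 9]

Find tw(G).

4

A width-4 tree decomposition is:
Bags: B1 = {1, 3, 6, 8, 10}  B2 = {1, 6, 8, 9, 10}  B3 = {1, 2, 3, 6, 10}  B4 = {1, 3, 5, 6, 8}  B5 = {3, 6, 7, 8, 10}  B6 = {3, 4, 6, 7, 10}  B7 = {0, 1, 8, 9, 10}
Tree: B1–B2, B1–B3, B1–B4, B1–B5, B5–B6, B2–B7
The largest bag has 5 vertices, giving width 4; this decomposition certifies tw(G) ≤ 4. For the lower bound, the 5 vertices {0, 1, 8, 9, 10} are pairwise adjacent, and any tree decomposition puts a clique entirely inside one bag — forcing width ≥ 4. Combining the bounds, tw(G) = 4.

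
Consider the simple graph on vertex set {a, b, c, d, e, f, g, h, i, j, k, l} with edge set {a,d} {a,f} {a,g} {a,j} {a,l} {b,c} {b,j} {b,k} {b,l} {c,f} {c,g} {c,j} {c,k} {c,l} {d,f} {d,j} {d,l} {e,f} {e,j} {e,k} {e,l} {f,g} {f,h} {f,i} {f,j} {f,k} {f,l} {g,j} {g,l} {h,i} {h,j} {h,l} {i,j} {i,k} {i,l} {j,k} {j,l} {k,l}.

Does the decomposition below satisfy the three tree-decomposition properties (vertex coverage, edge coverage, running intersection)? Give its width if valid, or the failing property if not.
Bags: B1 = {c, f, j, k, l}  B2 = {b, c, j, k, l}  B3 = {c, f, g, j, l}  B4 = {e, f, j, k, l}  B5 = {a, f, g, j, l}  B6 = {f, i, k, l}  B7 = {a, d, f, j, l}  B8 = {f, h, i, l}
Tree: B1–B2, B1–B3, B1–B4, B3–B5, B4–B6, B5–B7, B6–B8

No — edge (j,i) lies in no bag.

A tree decomposition must satisfy three properties: every vertex lies in some bag; for every edge, both endpoints lie together in some bag; and for every vertex, the bags containing it form a connected subtree. Here edge (j,i) lies in no bag, so the decomposition is invalid.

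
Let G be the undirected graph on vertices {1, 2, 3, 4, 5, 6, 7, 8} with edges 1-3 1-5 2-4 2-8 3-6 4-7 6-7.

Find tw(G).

A width-1 tree decomposition is:
Bags: B1 = {1, 5}  B2 = {1, 3}  B3 = {3, 6}  B4 = {6, 7}  B5 = {4, 7}  B6 = {2, 4}  B7 = {2, 8}
Tree: B1–B2, B2–B3, B3–B4, B4–B5, B5–B6, B6–B7
The largest bag has 2 vertices, giving width 1; this decomposition certifies tw(G) ≤ 1. Any graph with an edge has treewidth ≥ 1, and G has the edge 5–1. The upper and lower bounds meet at 1, so that is the treewidth.

1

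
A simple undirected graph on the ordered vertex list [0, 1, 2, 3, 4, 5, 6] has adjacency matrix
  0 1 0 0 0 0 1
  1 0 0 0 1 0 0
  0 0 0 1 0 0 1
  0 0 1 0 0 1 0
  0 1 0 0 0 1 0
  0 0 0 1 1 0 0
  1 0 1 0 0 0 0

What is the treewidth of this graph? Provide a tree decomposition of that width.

The largest bag has 3 vertices, giving width 2; this decomposition certifies tw(G) ≤ 2. The edges 0–6–2–3–5–4–1–0 form a cycle, so G is not a tree and its treewidth is at least 2. Combining the bounds, tw(G) = 2.

Treewidth 2.
One such decomposition:
Bags: B1 = {0, 2, 6}  B2 = {0, 2, 3}  B3 = {0, 3, 5}  B4 = {0, 4, 5}  B5 = {0, 1, 4}
Tree: B1–B2, B2–B3, B3–B4, B4–B5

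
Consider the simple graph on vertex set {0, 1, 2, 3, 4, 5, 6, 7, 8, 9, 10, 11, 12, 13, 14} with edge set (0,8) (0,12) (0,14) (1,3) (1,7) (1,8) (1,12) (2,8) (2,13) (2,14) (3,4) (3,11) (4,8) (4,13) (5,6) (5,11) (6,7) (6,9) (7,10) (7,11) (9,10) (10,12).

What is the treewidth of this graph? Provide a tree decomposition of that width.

Every bag has size at most 4, so the width is 4 − 1 = 3 and tw(G) ≤ 3. For the lower bound: the 4 vertex sets {2,13,14}, {4}, {8}, {0,1,3,12} are disjoint, each induces a connected subgraph, and every pair is joined by at least one edge of G. Contracting each set to a single vertex therefore yields K_{4} as a minor, and since treewidth is minor-monotone, tw(G) ≥ tw(K_{4}) = 3. Hence tw(G) = 3 exactly.

Treewidth 3.
One such decomposition:
Bags: B1 = {2, 4, 13, 14}  B2 = {2, 4, 8, 14}  B3 = {0, 4, 8, 14}  B4 = {0, 3, 4, 8}  B5 = {0, 1, 3, 8}  B6 = {0, 1, 3, 12}  B7 = {1, 3, 11, 12}  B8 = {1, 7, 11, 12}  B9 = {7, 10, 11, 12}  B10 = {5, 7, 10, 11}  B11 = {5, 6, 7, 10}  B12 = {5, 6, 9, 10}
Tree: B1–B2, B2–B3, B3–B4, B4–B5, B5–B6, B6–B7, B7–B8, B8–B9, B9–B10, B10–B11, B11–B12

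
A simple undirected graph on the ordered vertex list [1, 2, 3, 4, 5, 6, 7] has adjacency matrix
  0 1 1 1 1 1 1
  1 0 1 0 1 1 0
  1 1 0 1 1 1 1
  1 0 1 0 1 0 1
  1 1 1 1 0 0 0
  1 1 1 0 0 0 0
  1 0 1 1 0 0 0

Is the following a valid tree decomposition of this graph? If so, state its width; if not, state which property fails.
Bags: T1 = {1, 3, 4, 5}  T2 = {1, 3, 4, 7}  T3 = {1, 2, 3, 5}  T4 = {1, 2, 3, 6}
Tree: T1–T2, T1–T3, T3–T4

Yes; width 3.

Vertex coverage: the bags together contain {1, 2, 3, 4, 5, 6, 7}, the full vertex set. Edge coverage: each edge of G has both endpoints in at least one bag. Running intersection: for every vertex, the bags containing it form a connected subtree. All three properties hold, so this is a valid tree decomposition of width max|bag| − 1 = 3, and hence tw(G) ≤ 3.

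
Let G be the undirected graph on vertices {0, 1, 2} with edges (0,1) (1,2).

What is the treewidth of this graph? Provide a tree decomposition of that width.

Treewidth 1.
Bags: B1 = {1, 2}  B2 = {0, 1}
Tree: B1–B2

Each bag holds 2 vertices, so the decomposition has width 1, which upper-bounds the treewidth. Any graph with an edge has treewidth ≥ 1, and G has the edge 2–1. Combining the bounds, tw(G) = 1.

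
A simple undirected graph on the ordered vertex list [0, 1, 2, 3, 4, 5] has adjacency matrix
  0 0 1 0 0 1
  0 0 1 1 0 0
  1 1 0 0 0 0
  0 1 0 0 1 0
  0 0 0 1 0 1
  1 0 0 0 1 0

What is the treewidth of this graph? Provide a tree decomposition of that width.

The largest bag has 3 vertices, giving width 2; this decomposition certifies tw(G) ≤ 2. The edges 0–2–1–3–4–5–0 form a cycle, so G is not a tree and its treewidth is at least 2. Hence tw(G) = 2 exactly.

Treewidth 2.
One optimal decomposition is:
Bags: B1 = {0, 1, 2}  B2 = {0, 1, 3}  B3 = {0, 3, 4}  B4 = {0, 4, 5}
Tree: B1–B2, B2–B3, B3–B4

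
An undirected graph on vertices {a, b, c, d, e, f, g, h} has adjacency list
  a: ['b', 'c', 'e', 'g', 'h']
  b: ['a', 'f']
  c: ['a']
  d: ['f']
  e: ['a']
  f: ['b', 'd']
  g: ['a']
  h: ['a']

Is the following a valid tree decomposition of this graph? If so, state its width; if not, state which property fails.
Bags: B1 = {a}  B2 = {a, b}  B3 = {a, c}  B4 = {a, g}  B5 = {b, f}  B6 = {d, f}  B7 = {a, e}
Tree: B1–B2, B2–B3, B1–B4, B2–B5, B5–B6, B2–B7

A tree decomposition must satisfy three properties: every vertex lies in some bag; for every edge, both endpoints lie together in some bag; and for every vertex, the bags containing it form a connected subtree. Here vertex h appears in no bag, so the decomposition is invalid.

No — vertex h appears in no bag.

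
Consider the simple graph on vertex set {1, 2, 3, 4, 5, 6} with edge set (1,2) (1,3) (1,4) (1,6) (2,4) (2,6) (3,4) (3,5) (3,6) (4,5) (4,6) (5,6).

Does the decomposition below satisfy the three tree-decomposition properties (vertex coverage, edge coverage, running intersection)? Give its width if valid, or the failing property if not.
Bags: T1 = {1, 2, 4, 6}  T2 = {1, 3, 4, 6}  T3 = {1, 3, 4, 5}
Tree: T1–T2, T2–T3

A tree decomposition must satisfy three properties: every vertex lies in some bag; for every edge, both endpoints lie together in some bag; and for every vertex, the bags containing it form a connected subtree. Here edge (6,5) lies in no bag, so the decomposition is invalid.

No — edge (6,5) lies in no bag.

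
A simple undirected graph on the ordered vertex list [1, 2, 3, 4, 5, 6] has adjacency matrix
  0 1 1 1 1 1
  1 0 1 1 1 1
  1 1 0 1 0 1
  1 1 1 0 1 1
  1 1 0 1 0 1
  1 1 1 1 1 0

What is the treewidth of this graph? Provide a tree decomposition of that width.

Every bag has size at most 5, so the width is 5 − 1 = 4 and tw(G) ≤ 4. Conversely, {1, 2, 3, 4, 6} is a clique of size 5, and the vertices of any clique must share a bag in every tree decomposition; so some bag has ≥ 5 vertices and tw(G) ≥ 4. Combining the bounds, tw(G) = 4.

Treewidth 4.
Bags: B1 = {1, 2, 4, 5, 6}  B2 = {1, 2, 3, 4, 6}
Tree: B1–B2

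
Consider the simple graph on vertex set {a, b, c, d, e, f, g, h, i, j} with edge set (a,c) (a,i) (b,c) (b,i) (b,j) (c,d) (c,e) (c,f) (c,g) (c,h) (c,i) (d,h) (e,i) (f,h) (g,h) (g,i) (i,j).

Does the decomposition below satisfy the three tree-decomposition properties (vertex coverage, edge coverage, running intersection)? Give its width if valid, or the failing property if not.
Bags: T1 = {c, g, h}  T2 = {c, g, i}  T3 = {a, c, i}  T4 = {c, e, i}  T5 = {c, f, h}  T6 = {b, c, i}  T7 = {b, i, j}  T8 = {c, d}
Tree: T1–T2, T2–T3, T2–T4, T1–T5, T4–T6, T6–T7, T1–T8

A tree decomposition must satisfy three properties: every vertex lies in some bag; for every edge, both endpoints lie together in some bag; and for every vertex, the bags containing it form a connected subtree. Here edge (h,d) lies in no bag, so the decomposition is invalid.

No — edge (h,d) lies in no bag.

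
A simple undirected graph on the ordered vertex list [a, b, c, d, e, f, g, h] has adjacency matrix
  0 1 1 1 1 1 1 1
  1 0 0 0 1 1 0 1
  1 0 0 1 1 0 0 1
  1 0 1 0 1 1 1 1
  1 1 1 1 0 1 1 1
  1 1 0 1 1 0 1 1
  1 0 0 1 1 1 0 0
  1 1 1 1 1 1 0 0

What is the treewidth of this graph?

A width-4 tree decomposition is:
Bags: B1 = {a, d, e, f, g}  B2 = {a, d, e, f, h}  B3 = {a, b, e, f, h}  B4 = {a, c, d, e, h}
Tree: B1–B2, B2–B3, B2–B4
Each bag holds 5 vertices, so the decomposition has width 4, which upper-bounds the treewidth. On the other hand G contains the 5-clique {a, d, e, f, g}. A clique must lie in a single bag of any decomposition, so no decomposition can have width below 4. Therefore the treewidth is 4.

4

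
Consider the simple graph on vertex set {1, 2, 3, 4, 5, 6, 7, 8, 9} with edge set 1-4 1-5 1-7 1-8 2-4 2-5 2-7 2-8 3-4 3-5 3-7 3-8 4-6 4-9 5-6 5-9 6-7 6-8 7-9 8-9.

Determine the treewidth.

A width-4 tree decomposition is:
Bags: B1 = {3, 4, 5, 7, 8}  B2 = {4, 5, 7, 8, 9}  B3 = {4, 5, 6, 7, 8}  B4 = {2, 4, 5, 7, 8}  B5 = {1, 4, 5, 7, 8}
Tree: B1–B2, B2–B3, B3–B4, B4–B5
Each bag holds 5 vertices, so the decomposition has width 4, which upper-bounds the treewidth. For the lower bound: the 5 vertex sets {3,8}, {4,9}, {6,7}, {5}, {2} are disjoint, each induces a connected subgraph, and every pair is joined by at least one edge of G. Contracting each set to a single vertex therefore yields K_{5} as a minor, and since treewidth is minor-monotone, tw(G) ≥ tw(K_{5}) = 4. The upper and lower bounds meet at 4, so that is the treewidth.

4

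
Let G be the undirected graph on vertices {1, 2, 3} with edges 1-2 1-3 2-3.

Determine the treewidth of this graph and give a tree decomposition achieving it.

With just one bag of size 3, the width is 3 − 1 = 2, so tw(G) ≤ 2. On the other hand G contains the 3-clique {1, 2, 3}. A clique must lie in a single bag of any decomposition, so no decomposition can have width below 2. The upper and lower bounds meet at 2, so that is the treewidth.

Treewidth 2.
One optimal decomposition is:
Bags: B1 = {1, 2, 3}
Tree: (single bag)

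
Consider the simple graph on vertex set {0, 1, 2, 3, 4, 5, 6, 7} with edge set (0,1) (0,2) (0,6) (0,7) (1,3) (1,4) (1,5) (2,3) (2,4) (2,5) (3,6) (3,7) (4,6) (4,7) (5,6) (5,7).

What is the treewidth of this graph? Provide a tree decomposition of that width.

Treewidth 4.
One such decomposition:
Bags: B1 = {1, 2, 4, 6, 7}  B2 = {1, 2, 5, 6, 7}  B3 = {0, 1, 2, 6, 7}  B4 = {1, 2, 3, 6, 7}
Tree: B1–B2, B2–B3, B3–B4

The largest bag has 5 vertices, giving width 4; this decomposition certifies tw(G) ≤ 4. For the lower bound: the 5 vertex sets {2,4}, {5,7}, {0,1}, {6}, {3} are disjoint, each induces a connected subgraph, and every pair is joined by at least one edge of G. Contracting each set to a single vertex therefore yields K_{5} as a minor, and since treewidth is minor-monotone, tw(G) ≥ tw(K_{5}) = 4. The upper and lower bounds meet at 4, so that is the treewidth.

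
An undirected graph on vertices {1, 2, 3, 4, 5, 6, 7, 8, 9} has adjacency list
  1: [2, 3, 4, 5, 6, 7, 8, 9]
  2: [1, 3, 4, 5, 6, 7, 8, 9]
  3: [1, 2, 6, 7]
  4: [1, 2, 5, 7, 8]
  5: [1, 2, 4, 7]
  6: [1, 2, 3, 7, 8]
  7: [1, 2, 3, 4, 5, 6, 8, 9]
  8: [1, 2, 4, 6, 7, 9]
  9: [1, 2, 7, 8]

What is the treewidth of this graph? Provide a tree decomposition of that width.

Treewidth 4.
One such decomposition:
Bags: B1 = {1, 2, 7, 8, 9}  B2 = {1, 2, 4, 7, 8}  B3 = {1, 2, 4, 5, 7}  B4 = {1, 2, 6, 7, 8}  B5 = {1, 2, 3, 6, 7}
Tree: B1–B2, B2–B3, B2–B4, B4–B5

Every bag has size at most 5, so the width is 5 − 1 = 4 and tw(G) ≤ 4. On the other hand G contains the 5-clique {1, 2, 7, 8, 9}. A clique must lie in a single bag of any decomposition, so no decomposition can have width below 4. Therefore the treewidth is 4.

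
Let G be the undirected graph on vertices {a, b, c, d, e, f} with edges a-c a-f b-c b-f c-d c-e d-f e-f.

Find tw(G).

2

A width-2 tree decomposition is:
Bags: B1 = {c, e, f}  B2 = {c, d, f}  B3 = {b, c, f}  B4 = {a, c, f}
Tree: B1–B2, B2–B3, B3–B4
The largest bag has 3 vertices, giving width 2; this decomposition certifies tw(G) ≤ 2. Since c–e–f–d–c is a cycle in G, G is not acyclic. Forests are exactly the graphs of treewidth ≤ 1, so tw(G) ≥ 2. Therefore the treewidth is 2.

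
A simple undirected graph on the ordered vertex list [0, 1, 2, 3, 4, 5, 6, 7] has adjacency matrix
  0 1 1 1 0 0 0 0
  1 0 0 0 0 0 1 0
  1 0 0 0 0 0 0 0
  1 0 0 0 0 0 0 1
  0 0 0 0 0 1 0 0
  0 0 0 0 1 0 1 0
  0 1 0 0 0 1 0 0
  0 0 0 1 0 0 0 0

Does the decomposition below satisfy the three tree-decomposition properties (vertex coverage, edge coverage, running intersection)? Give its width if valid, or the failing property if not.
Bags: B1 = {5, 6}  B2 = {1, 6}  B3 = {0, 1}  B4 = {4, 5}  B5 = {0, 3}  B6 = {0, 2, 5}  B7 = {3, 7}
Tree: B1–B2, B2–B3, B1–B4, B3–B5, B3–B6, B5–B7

A tree decomposition must satisfy three properties: every vertex lies in some bag; for every edge, both endpoints lie together in some bag; and for every vertex, the bags containing it form a connected subtree. Here bags containing vertex 5 are not connected in the tree, so the decomposition is invalid.

No — bags containing vertex 5 are not connected in the tree.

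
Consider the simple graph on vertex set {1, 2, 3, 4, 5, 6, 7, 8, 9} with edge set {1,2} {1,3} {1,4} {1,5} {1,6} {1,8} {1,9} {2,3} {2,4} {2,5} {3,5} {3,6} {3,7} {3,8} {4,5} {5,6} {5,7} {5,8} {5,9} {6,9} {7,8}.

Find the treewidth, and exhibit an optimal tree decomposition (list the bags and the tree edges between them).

Treewidth 3.
One such decomposition:
Bags: B1 = {1, 3, 5, 8}  B2 = {1, 3, 5, 6}  B3 = {1, 2, 3, 5}  B4 = {3, 5, 7, 8}  B5 = {1, 5, 6, 9}  B6 = {1, 2, 4, 5}
Tree: B1–B2, B2–B3, B1–B4, B2–B5, B3–B6

Each bag holds 4 vertices, so the decomposition has width 3, which upper-bounds the treewidth. On the other hand G contains the 4-clique {1, 5, 6, 9}. A clique must lie in a single bag of any decomposition, so no decomposition can have width below 3. Hence tw(G) = 3 exactly.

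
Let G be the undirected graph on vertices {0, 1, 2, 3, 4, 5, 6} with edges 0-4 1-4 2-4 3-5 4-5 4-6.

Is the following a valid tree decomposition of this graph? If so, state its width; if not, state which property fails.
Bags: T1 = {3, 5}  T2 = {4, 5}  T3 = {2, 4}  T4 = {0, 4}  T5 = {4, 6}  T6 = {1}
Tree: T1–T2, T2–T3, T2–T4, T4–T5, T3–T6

A tree decomposition must satisfy three properties: every vertex lies in some bag; for every edge, both endpoints lie together in some bag; and for every vertex, the bags containing it form a connected subtree. Here edge (4,1) lies in no bag, so the decomposition is invalid.

No — edge (4,1) lies in no bag.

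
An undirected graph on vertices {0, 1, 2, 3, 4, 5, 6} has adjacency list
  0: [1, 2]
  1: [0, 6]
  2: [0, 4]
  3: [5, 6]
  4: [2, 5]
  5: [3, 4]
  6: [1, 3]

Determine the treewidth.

A width-2 tree decomposition is:
Bags: B1 = {0, 1, 2}  B2 = {1, 2, 4}  B3 = {1, 4, 5}  B4 = {1, 3, 5}  B5 = {1, 3, 6}
Tree: B1–B2, B2–B3, B3–B4, B4–B5
Each bag holds 3 vertices, so the decomposition has width 2, which upper-bounds the treewidth. Since 1–0–2–4–5–3–6–1 is a cycle in G, G is not acyclic. Forests are exactly the graphs of treewidth ≤ 1, so tw(G) ≥ 2. Combining the bounds, tw(G) = 2.

2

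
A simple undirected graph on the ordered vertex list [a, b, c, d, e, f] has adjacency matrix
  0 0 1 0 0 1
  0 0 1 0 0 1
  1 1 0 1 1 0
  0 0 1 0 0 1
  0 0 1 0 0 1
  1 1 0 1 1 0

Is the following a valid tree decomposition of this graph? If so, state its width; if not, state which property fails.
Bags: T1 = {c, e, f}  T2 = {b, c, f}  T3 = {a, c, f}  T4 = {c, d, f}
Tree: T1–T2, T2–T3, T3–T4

Yes; width 2.

Checking the three conditions: (i) the bags cover all of {a, b, c, d, e, f}; (ii) for each edge, some bag contains both endpoints; (iii) the bags containing any fixed vertex form a subtree. All hold, so the decomposition is valid with width 3 − 1 = 2.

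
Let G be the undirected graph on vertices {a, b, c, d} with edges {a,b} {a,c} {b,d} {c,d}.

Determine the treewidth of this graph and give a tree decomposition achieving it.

Treewidth 2.
One optimal decomposition is:
Bags: B1 = {a, b, d}  B2 = {a, c, d}
Tree: B1–B2

The largest bag has 3 vertices, giving width 2; this decomposition certifies tw(G) ≤ 2. For the lower bound, G contains the cycle a–b–d–c–a, so G is not a forest; only forests have treewidth ≤ 1, hence tw(G) ≥ 2. Hence tw(G) = 2 exactly.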